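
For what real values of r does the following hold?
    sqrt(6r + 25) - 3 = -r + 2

r = 0

Isolate the radical: sqrt(6r + 25) = -r + 5.
Square both sides: 6r + 25 = (-r + 5)^2.
Expand and rearrange: r^2 - 16r = 0.
Solving gives r = 16 or r = 0.
Check each candidate in the original equation:
  r = 16: sqrt(121) = 11, while -r + 5 = -11 — extraneous.
  r = 0: sqrt(25) = 5, while -r + 5 = 5 — valid.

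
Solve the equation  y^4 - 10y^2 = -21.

Let u = y^2. The equation becomes u^2 - 10u + 21 = 0.
Factor: (u - 7)(u - 3) = 0, so u = 7 or u = 3.
y^2 = 7 gives y = +/-sqrt(7) ~= +/-2.6458.
y^2 = 3 gives y = +/-sqrt(3) ~= +/-1.7321.

y = -2.6458 or y = -1.7321 or y = 1.7321 or y = 2.6458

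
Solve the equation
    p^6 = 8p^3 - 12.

p = 1.2599 or p = 1.8171

Let u = p^3. The equation becomes u^2 - 8u + 12 = 0.
Factor: (u - 6)(u - 2) = 0, so u = 6 or u = 2.
p^3 = 6 gives p = (6)^(1/3) ~= 1.8171.
p^3 = 2 gives p = (2)^(1/3) ~= 1.2599.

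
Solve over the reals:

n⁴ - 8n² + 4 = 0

n = -2.7321 or n = -0.7321 or n = 0.7321 or n = 2.7321

Let u = n². The equation becomes u² - 8u + 4 = 0.
By the quadratic formula, u = 2·√(3) + 4 or u = 4 - 2·√(3).
n² = 2·√(3) + 4 gives n = ±(1 + √(3)) ≈ ±2.7321.
n² = 4 - 2·√(3) gives n = ±(-1 + √(3)) ≈ ±0.7321.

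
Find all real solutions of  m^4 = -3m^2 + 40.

Let u = m^2. The equation becomes u^2 + 3u - 40 = 0.
Factor: (u + 8)(u - 5) = 0, so u = -8 or u = 5.
m^2 = -8 < 0 has no real solution.
m^2 = 5 gives m = +/-sqrt(5) ~= +/-2.2361.

m = -2.2361 or m = 2.2361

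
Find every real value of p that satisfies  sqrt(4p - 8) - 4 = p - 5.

Isolate the radical: sqrt(4p - 8) = p - 1.
Square both sides: 4p - 8 = (p - 1)^2.
Expand and rearrange: p^2 - 6p + 9 = 0.
This gives the repeated root p = 3.
Check in the original equation:
  p = 3: sqrt(4) = 2, while p - 1 = 2 — valid.

p = 3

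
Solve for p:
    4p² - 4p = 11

p = -1.2321 or p = 2.2321

Rearrange to standard form: 4p² - 4p - 11 = 0.
Discriminant: (-4)² − 4·4·(-11) = 192.
Quadratic formula: p = (4 ± √192) / 8.
So p = 1/2 + √(3) ≈ 2.2321 or p = 1/2 - √(3) ≈ -1.2321.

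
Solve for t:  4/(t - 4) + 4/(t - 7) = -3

Multiply both sides by (t - 4)(t - 7):
4(t - 7) + 4(t - 4) = -3(t - 4)(t - 7).
Expand and collect terms: -3t^2 + 25t - 40 = 0.
By the quadratic formula, t = (-25 +/- sqrt(145)) / -6, so t ~= 2.1597 or t ~= 6.1736.
Neither value makes a denominator zero (t != 4, t != 7), so both are valid.

t = 2.1597 or t = 6.1736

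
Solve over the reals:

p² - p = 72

Bring every term to one side: p² - p - 72 = 0.
Factor: (p - 9)(p + 8) = 0.
So p = 9 or p = -8.

p = -8 or p = 9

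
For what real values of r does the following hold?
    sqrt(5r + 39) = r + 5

Square both sides: 5r + 39 = (r + 5)^2.
Expand and rearrange: r^2 + 5r - 14 = 0.
Solving gives r = 2 or r = -7.
Check each candidate in the original equation:
  r = 2: sqrt(49) = 7, while r + 5 = 7 — valid.
  r = -7: sqrt(4) = 2, while r + 5 = -2 — extraneous.

r = 2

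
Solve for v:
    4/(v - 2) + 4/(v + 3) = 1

Multiply both sides by (v - 2)(v + 3):
4(v + 3) + 4(v - 2) = (v - 2)(v + 3).
Expand and collect terms: v² - 7v - 10 = 0.
By the quadratic formula, v = (7 ± √89) / 2, so v ≈ 8.217 or v ≈ -1.217.
Neither value makes a denominator zero (v ≠ 2, v ≠ -3), so both are valid.

v = -1.217 or v = 8.217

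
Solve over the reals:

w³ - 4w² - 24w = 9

w = -3 or w = -0.4051 or w = 7.4051

Rearrange: w³ - 4w² - 24w - 9 = 0.
Possible rational roots are divisors of -9. Testing w = -3 gives 0, so (w + 3) is a factor.
Divide: w³ - 4w² - 24w - 9 = (w + 3)(w² - 7w - 3).
Apply the quadratic formula to w² - 7w - 3 = 0: w = (7 ± √61)/2, i.e. w ≈ 7.4051 or w ≈ -0.4051.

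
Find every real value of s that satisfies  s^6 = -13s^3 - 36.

Let u = s^3. The equation becomes u^2 + 13u + 36 = 0.
Factor: (u + 9)(u + 4) = 0, so u = -9 or u = -4.
s^3 = -9 gives s = -(9)^(1/3) ~= -2.0801.
s^3 = -4 gives s = -(4)^(1/3) ~= -1.5874.

s = -2.0801 or s = -1.5874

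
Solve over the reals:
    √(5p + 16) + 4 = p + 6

p = 4

Isolate the radical: √(5p + 16) = p + 2.
Square both sides: 5p + 16 = (p + 2)².
Expand and rearrange: p² - p - 12 = 0.
Solving gives p = 4 or p = -3.
Check each candidate in the original equation:
  p = 4: √(36) = 6, while p + 2 = 6 — valid.
  p = -3: √(1) = 1, while p + 2 = -1 — extraneous.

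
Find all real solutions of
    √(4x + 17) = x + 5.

x = -4 or x = -2

Square both sides: 4x + 17 = (x + 5)².
Expand and rearrange: x² + 6x + 8 = 0.
Solving gives x = -2 or x = -4.
Check each candidate in the original equation:
  x = -2: √(9) = 3, while x + 5 = 3 — valid.
  x = -4: √(1) = 1, while x + 5 = 1 — valid.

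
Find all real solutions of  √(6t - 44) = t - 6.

Square both sides: 6t - 44 = (t - 6)².
Expand and rearrange: t² - 18t + 80 = 0.
Solving gives t = 10 or t = 8.
Check each candidate in the original equation:
  t = 10: √(16) = 4, while t - 6 = 4 — valid.
  t = 8: √(4) = 2, while t - 6 = 2 — valid.

t = 8 or t = 10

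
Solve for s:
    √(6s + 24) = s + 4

s = -4 or s = 2

Square both sides: 6s + 24 = (s + 4)².
Expand and rearrange: s² + 2s - 8 = 0.
Solving gives s = 2 or s = -4.
Check each candidate in the original equation:
  s = 2: √(36) = 6, while s + 4 = 6 — valid.
  s = -4: √(0) = 0, while s + 4 = 0 — valid.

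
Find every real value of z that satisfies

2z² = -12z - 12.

Rearrange to standard form: 2z² + 12z + 12 = 0.
Discriminant: (12)² − 4·2·12 = 48.
Quadratic formula: z = (-12 ± √48) / 4.
So z = -3 + √(3) ≈ -1.2679 or z = -3 - √(3) ≈ -4.7321.

z = -4.7321 or z = -1.2679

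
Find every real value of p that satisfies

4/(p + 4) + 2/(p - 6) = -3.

Multiply both sides by (p + 4)(p - 6):
4(p - 6) + 2(p + 4) = -3(p + 4)(p - 6).
Expand and collect terms: -3p^2 + 88 = 0.
By the quadratic formula, p = (0 +/- sqrt(1056)) / -6, so p ~= -5.416 or p ~= 5.416.
Neither value makes a denominator zero (p != -4, p != 6), so both are valid.

p = -5.416 or p = 5.416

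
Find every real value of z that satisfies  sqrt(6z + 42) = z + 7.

Square both sides: 6z + 42 = (z + 7)^2.
Expand and rearrange: z^2 + 8z + 7 = 0.
Solving gives z = -1 or z = -7.
Check each candidate in the original equation:
  z = -1: sqrt(36) = 6, while z + 7 = 6 — valid.
  z = -7: sqrt(0) = 0, while z + 7 = 0 — valid.

z = -7 or z = -1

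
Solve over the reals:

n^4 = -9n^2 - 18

Let u = n^2. The equation becomes u^2 + 9u + 18 = 0.
Factor: (u + 6)(u + 3) = 0, so u = -6 or u = -3.
n^2 = -6 < 0 has no real solution.
n^2 = -3 < 0 has no real solution.

No real solutions.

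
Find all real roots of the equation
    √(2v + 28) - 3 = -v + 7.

v = 4

Isolate the radical: √(2v + 28) = -v + 10.
Square both sides: 2v + 28 = (-v + 10)².
Expand and rearrange: v² - 22v + 72 = 0.
Solving gives v = 18 or v = 4.
Check each candidate in the original equation:
  v = 18: √(64) = 8, while -v + 10 = -8 — extraneous.
  v = 4: √(36) = 6, while -v + 10 = 6 — valid.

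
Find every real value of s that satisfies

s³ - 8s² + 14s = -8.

s = -0.4495 or s = 4 or s = 4.4495

Rearrange: s³ - 8s² + 14s + 8 = 0.
Possible rational roots are divisors of 8. Testing s = 4 gives 0, so (s - 4) is a factor.
Divide: s³ - 8s² + 14s + 8 = (s - 4)(s² - 4s - 2).
Apply the quadratic formula to s² - 4s - 2 = 0: s = (4 ± √24)/2, i.e. s ≈ 4.4495 or s ≈ -0.4495.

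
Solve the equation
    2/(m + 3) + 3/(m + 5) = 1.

m = -4 or m = 1

Multiply both sides by (m + 3)(m + 5):
2(m + 5) + 3(m + 3) = (m + 3)(m + 5).
Expand and collect terms: m² + 3m - 4 = 0.
Factor or apply the quadratic formula: m = 1 or m = -4.
Neither value makes a denominator zero (m ≠ -3, m ≠ -5), so both are valid.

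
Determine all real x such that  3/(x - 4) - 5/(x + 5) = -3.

Multiply both sides by (x - 4)(x + 5):
3(x + 5) - 5(x - 4) = -3(x - 4)(x + 5).
Expand and collect terms: -3x² - x + 25 = 0.
By the quadratic formula, x = (1 ± √301) / -6, so x ≈ -3.0582 or x ≈ 2.7249.
Neither value makes a denominator zero (x ≠ 4, x ≠ -5), so both are valid.

x = -3.0582 or x = 2.7249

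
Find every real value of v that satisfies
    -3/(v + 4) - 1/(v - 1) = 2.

v = -5.6225 or v = 0.6225

Multiply both sides by (v + 4)(v - 1):
-3(v - 1) - (v + 4) = 2(v + 4)(v - 1).
Expand and collect terms: 2v² + 10v - 7 = 0.
By the quadratic formula, v = (-10 ± √156) / 4, so v ≈ 0.6225 or v ≈ -5.6225.
Neither value makes a denominator zero (v ≠ -4, v ≠ 1), so both are valid.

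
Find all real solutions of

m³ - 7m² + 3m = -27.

Rearrange: m³ - 7m² + 3m + 27 = 0.
Possible rational roots are divisors of 27. Testing m = 3 gives 0, so (m - 3) is a factor.
Divide: m³ - 7m² + 3m + 27 = (m - 3)(m² - 4m - 9).
Apply the quadratic formula to m² - 4m - 9 = 0: m = (4 ± √52)/2, i.e. m ≈ 5.6056 or m ≈ -1.6056.

m = -1.6056 or m = 3 or m = 5.6056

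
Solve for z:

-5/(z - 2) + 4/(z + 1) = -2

Multiply both sides by (z - 2)(z + 1):
-5(z + 1) + 4(z - 2) = -2(z - 2)(z + 1).
Expand and collect terms: -2z² + 3z + 17 = 0.
By the quadratic formula, z = (-3 ± √145) / -4, so z ≈ -2.2604 or z ≈ 3.7604.
Neither value makes a denominator zero (z ≠ 2, z ≠ -1), so both are valid.

z = -2.2604 or z = 3.7604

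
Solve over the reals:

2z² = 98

Bring every term to one side: 2z² - 98 = 0.
Factor: 2(z - 7)(z + 7) = 0.
So z = 7 or z = -7.

z = -7 or z = 7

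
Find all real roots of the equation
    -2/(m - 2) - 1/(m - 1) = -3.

m = 1.1835 or m = 2.8165

Multiply both sides by (m - 2)(m - 1):
-2(m - 1) - (m - 2) = -3(m - 2)(m - 1).
Expand and collect terms: -3m^2 + 12m - 10 = 0.
By the quadratic formula, m = (-12 +/- sqrt(24)) / -6, so m ~= 1.1835 or m ~= 2.8165.
Neither value makes a denominator zero (m != 2, m != 1), so both are valid.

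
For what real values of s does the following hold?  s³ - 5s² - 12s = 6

s = -1 or s = -0.873 or s = 6.873

Rearrange: s³ - 5s² - 12s - 6 = 0.
Possible rational roots are divisors of -6. Testing s = -1 gives 0, so (s + 1) is a factor.
Divide: s³ - 5s² - 12s - 6 = (s + 1)(s² - 6s - 6).
Apply the quadratic formula to s² - 6s - 6 = 0: s = (6 ± √60)/2, i.e. s ≈ 6.873 or s ≈ -0.873.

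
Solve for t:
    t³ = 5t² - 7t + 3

t = 1 or t = 3

Rearrange: t³ - 5t² + 7t - 3 = 0.
Possible rational roots are divisors of -3. Testing t = 3 gives 0, so (t - 3) is a factor.
Divide: t³ - 5t² + 7t - 3 = (t - 3)(t² - 2t + 1).
The quadratic has the repeated root t = 1.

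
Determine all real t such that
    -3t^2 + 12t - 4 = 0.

t = 0.367 or t = 3.633

Discriminant: (12)^2 - 4*(-3)*(-4) = 96.
Quadratic formula: t = (-12 +/- sqrt(96)) / (-6).
So t = 2 - 2*sqrt(6)/3 ~= 0.367 or t = 2*sqrt(6)/3 + 2 ~= 3.633.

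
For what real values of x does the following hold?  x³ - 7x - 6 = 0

Possible rational roots are divisors of -6. Testing x = -1 gives 0, so (x + 1) is a factor.
Divide: x³ - 7x - 6 = (x + 1)(x² - x - 6).
Factor the quadratic: x = 3 or x = -2.

x = -2 or x = -1 or x = 3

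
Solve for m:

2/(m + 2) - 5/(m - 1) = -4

m = -2.3646 or m = 2.1146

Multiply both sides by (m + 2)(m - 1):
2(m - 1) - 5(m + 2) = -4(m + 2)(m - 1).
Expand and collect terms: -4m² - m + 20 = 0.
By the quadratic formula, m = (1 ± √321) / -8, so m ≈ -2.3646 or m ≈ 2.1146.
Neither value makes a denominator zero (m ≠ -2, m ≠ 1), so both are valid.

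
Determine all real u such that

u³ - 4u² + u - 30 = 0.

u = 5

Possible rational roots are divisors of -30. Testing u = 5 gives 0, so (u - 5) is a factor.
Divide: u³ - 4u² + u - 30 = (u - 5)(u² + u + 6).
The quadratic u² + u + 6 has discriminant -23 < 0, so no further real roots.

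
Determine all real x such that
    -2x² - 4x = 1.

Rearrange to standard form: -2x² - 4x - 1 = 0.
Discriminant: (-4)² − 4·(-2)·(-1) = 8.
Quadratic formula: x = (4 ± √8) / (-4).
So x = -1 - √(2)/2 ≈ -1.7071 or x = -1 + √(2)/2 ≈ -0.2929.

x = -1.7071 or x = -0.2929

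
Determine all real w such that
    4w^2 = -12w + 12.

Rearrange to standard form: 4w^2 + 12w - 12 = 0.
Discriminant: (12)^2 - 4*4*(-12) = 336.
Quadratic formula: w = (-12 +/- sqrt(336)) / 8.
So w = -3/2 + sqrt(21)/2 ~= 0.7913 or w = -sqrt(21)/2 - 3/2 ~= -3.7913.

w = -3.7913 or w = 0.7913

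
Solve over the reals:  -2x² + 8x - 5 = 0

x = 0.7753 or x = 3.2247

Discriminant: (8)² − 4·(-2)·(-5) = 24.
Quadratic formula: x = (-8 ± √24) / (-4).
So x = 2 - √(6)/2 ≈ 0.7753 or x = √(6)/2 + 2 ≈ 3.2247.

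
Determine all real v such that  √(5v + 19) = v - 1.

Square both sides: 5v + 19 = (v - 1)².
Expand and rearrange: v² - 7v - 18 = 0.
Solving gives v = 9 or v = -2.
Check each candidate in the original equation:
  v = 9: √(64) = 8, while v - 1 = 8 — valid.
  v = -2: √(9) = 3, while v - 1 = -3 — extraneous.

v = 9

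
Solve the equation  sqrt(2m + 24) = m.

Square both sides: 2m + 24 = (m)^2.
Expand and rearrange: m^2 - 2m - 24 = 0.
Solving gives m = 6 or m = -4.
Check each candidate in the original equation:
  m = 6: sqrt(36) = 6, while m = 6 — valid.
  m = -4: sqrt(16) = 4, while m = -4 — extraneous.

m = 6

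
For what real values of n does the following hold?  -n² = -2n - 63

n = -7 or n = 9

Bring every term to one side: -n² + 2n + 63 = 0.
Factor: -1(n + 7)(n - 9) = 0.
So n = -7 or n = 9.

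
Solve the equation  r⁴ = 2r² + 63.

r = -3 or r = 3

Let u = r². The equation becomes u² - 2u - 63 = 0.
Factor: (u - 9)(u + 7) = 0, so u = 9 or u = -7.
r² = 9 gives r = ±3.
r² = -7 < 0 has no real solution.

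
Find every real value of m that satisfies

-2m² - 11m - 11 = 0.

m = -4.1861 or m = -1.3139

Discriminant: (-11)² − 4·(-2)·(-11) = 33.
Quadratic formula: m = (11 ± √33) / (-4).
So m = -11/4 - √(33)/4 ≈ -4.1861 or m = -11/4 + √(33)/4 ≈ -1.3139.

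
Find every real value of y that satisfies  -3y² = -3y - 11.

y = -1.4791 or y = 2.4791

Rearrange to standard form: -3y² + 3y + 11 = 0.
Discriminant: (3)² − 4·(-3)·11 = 141.
Quadratic formula: y = (-3 ± √141) / (-6).
So y = 1/2 - √(141)/6 ≈ -1.4791 or y = 1/2 + √(141)/6 ≈ 2.4791.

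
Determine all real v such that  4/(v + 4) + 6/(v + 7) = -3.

Multiply both sides by (v + 4)(v + 7):
4(v + 7) + 6(v + 4) = -3(v + 4)(v + 7).
Expand and collect terms: -3v^2 - 43v - 136 = 0.
By the quadratic formula, v = (43 +/- sqrt(217)) / -6, so v ~= -9.6218 or v ~= -4.7115.
Neither value makes a denominator zero (v != -4, v != -7), so both are valid.

v = -9.6218 or v = -4.7115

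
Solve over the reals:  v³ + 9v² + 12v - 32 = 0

Possible rational roots are divisors of -32. Testing v = -4 gives 0, so (v + 4) is a factor.
Divide: v³ + 9v² + 12v - 32 = (v + 4)(v² + 5v - 8).
Apply the quadratic formula to v² + 5v - 8 = 0: v = (-5 ± √57)/2, i.e. v ≈ 1.2749 or v ≈ -6.2749.

v = -6.2749 or v = -4 or v = 1.2749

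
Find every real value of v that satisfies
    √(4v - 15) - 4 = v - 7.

Isolate the radical: √(4v - 15) = v - 3.
Square both sides: 4v - 15 = (v - 3)².
Expand and rearrange: v² - 10v + 24 = 0.
Solving gives v = 6 or v = 4.
Check each candidate in the original equation:
  v = 6: √(9) = 3, while v - 3 = 3 — valid.
  v = 4: √(1) = 1, while v - 3 = 1 — valid.

v = 4 or v = 6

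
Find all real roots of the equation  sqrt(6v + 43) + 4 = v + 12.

v = -7 or v = -3

Isolate the radical: sqrt(6v + 43) = v + 8.
Square both sides: 6v + 43 = (v + 8)^2.
Expand and rearrange: v^2 + 10v + 21 = 0.
Solving gives v = -3 or v = -7.
Check each candidate in the original equation:
  v = -3: sqrt(25) = 5, while v + 8 = 5 — valid.
  v = -7: sqrt(1) = 1, while v + 8 = 1 — valid.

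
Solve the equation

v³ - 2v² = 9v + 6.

Rearrange: v³ - 2v² - 9v - 6 = 0.
Possible rational roots are divisors of -6. Testing v = -1 gives 0, so (v + 1) is a factor.
Divide: v³ - 2v² - 9v - 6 = (v + 1)(v² - 3v - 6).
Apply the quadratic formula to v² - 3v - 6 = 0: v = (3 ± √33)/2, i.e. v ≈ 4.3723 or v ≈ -1.3723.

v = -1.3723 or v = -1 or v = 4.3723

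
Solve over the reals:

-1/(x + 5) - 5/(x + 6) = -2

x = -5.2247 or x = -2.7753

Multiply both sides by (x + 5)(x + 6):
-(x + 6) - 5(x + 5) = -2(x + 5)(x + 6).
Expand and collect terms: -2x^2 - 16x - 29 = 0.
By the quadratic formula, x = (16 +/- sqrt(24)) / -4, so x ~= -5.2247 or x ~= -2.7753.
Neither value makes a denominator zero (x != -5, x != -6), so both are valid.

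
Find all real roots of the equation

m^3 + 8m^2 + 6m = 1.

Rearrange: m^3 + 8m^2 + 6m - 1 = 0.
Possible rational roots are divisors of -1. Testing m = -1 gives 0, so (m + 1) is a factor.
Divide: m^3 + 8m^2 + 6m - 1 = (m + 1)(m^2 + 7m - 1).
Apply the quadratic formula to m^2 + 7m - 1 = 0: m = (-7 +/- sqrt(53))/2, i.e. m ~= 0.1401 or m ~= -7.1401.

m = -7.1401 or m = -1 or m = 0.1401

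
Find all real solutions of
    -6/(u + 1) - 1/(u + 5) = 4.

u = -5.3802 or u = -2.3698

Multiply both sides by (u + 1)(u + 5):
-6(u + 5) - (u + 1) = 4(u + 1)(u + 5).
Expand and collect terms: 4u² + 31u + 51 = 0.
By the quadratic formula, u = (-31 ± √145) / 8, so u ≈ -2.3698 or u ≈ -5.3802.
Neither value makes a denominator zero (u ≠ -1, u ≠ -5), so both are valid.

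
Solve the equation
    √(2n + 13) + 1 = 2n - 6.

Isolate the radical: √(2n + 13) = 2n - 7.
Square both sides: 2n + 13 = (2n - 7)².
Expand and rearrange: 4n² - 30n + 36 = 0.
Solving gives n = 6 or n = 1.5.
Check each candidate in the original equation:
  n = 6: √(25) = 5, while 2n - 7 = 5 — valid.
  n = 1.5: √(16) = 4, while 2n - 7 = -4 — extraneous.

n = 6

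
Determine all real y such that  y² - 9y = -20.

Bring every term to one side: y² - 9y + 20 = 0.
Factor: (y - 5)(y - 4) = 0.
So y = 5 or y = 4.

y = 4 or y = 5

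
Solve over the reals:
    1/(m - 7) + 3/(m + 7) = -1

m = -10.1854 or m = 6.1854

Multiply both sides by (m - 7)(m + 7):
(m + 7) + 3(m - 7) = -(m - 7)(m + 7).
Expand and collect terms: -m^2 - 4m + 63 = 0.
By the quadratic formula, m = (4 +/- sqrt(268)) / -2, so m ~= -10.1854 or m ~= 6.1854.
Neither value makes a denominator zero (m != 7, m != -7), so both are valid.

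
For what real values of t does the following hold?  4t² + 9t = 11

t = -3.1289 or t = 0.8789

Rearrange to standard form: 4t² + 9t - 11 = 0.
Discriminant: (9)² − 4·4·(-11) = 257.
Quadratic formula: t = (-9 ± √257) / 8.
So t = -9/8 + √(257)/8 ≈ 0.8789 or t = -√(257)/8 - 9/8 ≈ -3.1289.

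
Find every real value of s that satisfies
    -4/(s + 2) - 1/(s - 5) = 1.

Multiply both sides by (s + 2)(s - 5):
-4(s - 5) - (s + 2) = (s + 2)(s - 5).
Expand and collect terms: s^2 + 2s - 28 = 0.
By the quadratic formula, s = (-2 +/- sqrt(116)) / 2, so s ~= 4.3852 or s ~= -6.3852.
Neither value makes a denominator zero (s != -2, s != 5), so both are valid.

s = -6.3852 or s = 4.3852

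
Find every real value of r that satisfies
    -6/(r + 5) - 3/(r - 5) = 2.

Multiply both sides by (r + 5)(r - 5):
-6(r - 5) - 3(r + 5) = 2(r + 5)(r - 5).
Expand and collect terms: 2r² + 9r - 65 = 0.
By the quadratic formula, r = (-9 ± √601) / 4, so r ≈ 3.8788 or r ≈ -8.3788.
Neither value makes a denominator zero (r ≠ -5, r ≠ 5), so both are valid.

r = -8.3788 or r = 3.8788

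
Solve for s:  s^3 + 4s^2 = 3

Rearrange: s^3 + 4s^2 - 3 = 0.
Possible rational roots are divisors of -3. Testing s = -1 gives 0, so (s + 1) is a factor.
Divide: s^3 + 4s^2 - 3 = (s + 1)(s^2 + 3s - 3).
Apply the quadratic formula to s^2 + 3s - 3 = 0: s = (-3 +/- sqrt(21))/2, i.e. s ~= 0.7913 or s ~= -3.7913.

s = -3.7913 or s = -1 or s = 0.7913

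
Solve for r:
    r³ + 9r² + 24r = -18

r = -4.7321 or r = -3 or r = -1.2679

Rearrange: r³ + 9r² + 24r + 18 = 0.
Possible rational roots are divisors of 18. Testing r = -3 gives 0, so (r + 3) is a factor.
Divide: r³ + 9r² + 24r + 18 = (r + 3)(r² + 6r + 6).
Apply the quadratic formula to r² + 6r + 6 = 0: r = (-6 ± √12)/2, i.e. r ≈ -1.2679 or r ≈ -4.7321.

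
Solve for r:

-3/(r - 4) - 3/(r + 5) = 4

Multiply both sides by (r - 4)(r + 5):
-3(r + 5) - 3(r - 4) = 4(r - 4)(r + 5).
Expand and collect terms: 4r^2 + 10r - 77 = 0.
By the quadratic formula, r = (-10 +/- sqrt(1332)) / 8, so r ~= 3.3121 or r ~= -5.8121.
Neither value makes a denominator zero (r != 4, r != -5), so both are valid.

r = -5.8121 or r = 3.3121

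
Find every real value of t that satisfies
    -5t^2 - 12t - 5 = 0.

t = -1.8633 or t = -0.5367

Discriminant: (-12)^2 - 4*(-5)*(-5) = 44.
Quadratic formula: t = (12 +/- sqrt(44)) / (-10).
So t = -6/5 - sqrt(11)/5 ~= -1.8633 or t = -6/5 + sqrt(11)/5 ~= -0.5367.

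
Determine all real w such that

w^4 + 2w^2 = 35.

Let u = w^2. The equation becomes u^2 + 2u - 35 = 0.
Factor: (u - 5)(u + 7) = 0, so u = 5 or u = -7.
w^2 = 5 gives w = +/-sqrt(5) ~= +/-2.2361.
w^2 = -7 < 0 has no real solution.

w = -2.2361 or w = 2.2361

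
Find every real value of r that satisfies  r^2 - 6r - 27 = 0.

Factor: (r - 9)(r + 3) = 0.
So r = 9 or r = -3.

r = -3 or r = 9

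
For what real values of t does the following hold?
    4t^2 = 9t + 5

t = -0.4611 or t = 2.7111

Rearrange to standard form: 4t^2 - 9t - 5 = 0.
Discriminant: (-9)^2 - 4*4*(-5) = 161.
Quadratic formula: t = (9 +/- sqrt(161)) / 8.
So t = 9/8 + sqrt(161)/8 ~= 2.7111 or t = 9/8 - sqrt(161)/8 ~= -0.4611.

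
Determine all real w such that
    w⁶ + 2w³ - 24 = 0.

w = -1.8171 or w = 1.5874

Let u = w³. The equation becomes u² + 2u - 24 = 0.
Factor: (u + 6)(u - 4) = 0, so u = -6 or u = 4.
w³ = -6 gives w = -∛(6) ≈ -1.8171.
w³ = 4 gives w = ∛(4) ≈ 1.5874.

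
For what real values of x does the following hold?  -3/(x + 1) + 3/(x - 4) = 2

Multiply both sides by (x + 1)(x - 4):
-3(x - 4) + 3(x + 1) = 2(x + 1)(x - 4).
Expand and collect terms: 2x^2 - 6x - 23 = 0.
By the quadratic formula, x = (6 +/- sqrt(220)) / 4, so x ~= 5.2081 or x ~= -2.2081.
Neither value makes a denominator zero (x != -1, x != 4), so both are valid.

x = -2.2081 or x = 5.2081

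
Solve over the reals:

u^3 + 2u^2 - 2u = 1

u = -2.618 or u = -0.382 or u = 1

Rearrange: u^3 + 2u^2 - 2u - 1 = 0.
Possible rational roots are divisors of -1. Testing u = 1 gives 0, so (u - 1) is a factor.
Divide: u^3 + 2u^2 - 2u - 1 = (u - 1)(u^2 + 3u + 1).
Apply the quadratic formula to u^2 + 3u + 1 = 0: u = (-3 +/- sqrt(5))/2, i.e. u ~= -0.382 or u ~= -2.618.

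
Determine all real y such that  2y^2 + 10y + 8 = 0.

Factor: 2(y + 4)(y + 1) = 0.
So y = -4 or y = -1.

y = -4 or y = -1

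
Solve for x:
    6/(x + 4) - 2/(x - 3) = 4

x = -2.3452 or x = 2.3452

Multiply both sides by (x + 4)(x - 3):
6(x - 3) - 2(x + 4) = 4(x + 4)(x - 3).
Expand and collect terms: 4x² - 22 = 0.
By the quadratic formula, x = (0 ± √352) / 8, so x ≈ 2.3452 or x ≈ -2.3452.
Neither value makes a denominator zero (x ≠ -4, x ≠ 3), so both are valid.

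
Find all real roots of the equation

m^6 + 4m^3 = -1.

m = -1.5511 or m = -0.6447

Let u = m^3. The equation becomes u^2 + 4u + 1 = 0.
By the quadratic formula, u = -2 + sqrt(3) or u = -2 - sqrt(3).
m^3 = -2 + sqrt(3) gives m = -(2 - sqrt(3))^(1/3) ~= -0.6447.
m^3 = -2 - sqrt(3) gives m = -(sqrt(3) + 2)^(1/3) ~= -1.5511.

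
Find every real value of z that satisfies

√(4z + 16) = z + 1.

Square both sides: 4z + 16 = (z + 1)².
Expand and rearrange: z² - 2z - 15 = 0.
Solving gives z = 5 or z = -3.
Check each candidate in the original equation:
  z = 5: √(36) = 6, while z + 1 = 6 — valid.
  z = -3: √(4) = 2, while z + 1 = -2 — extraneous.

z = 5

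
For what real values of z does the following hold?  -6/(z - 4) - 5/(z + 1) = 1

Multiply both sides by (z - 4)(z + 1):
-6(z + 1) - 5(z - 4) = (z - 4)(z + 1).
Expand and collect terms: z² + 8z - 18 = 0.
By the quadratic formula, z = (-8 ± √136) / 2, so z ≈ 1.831 or z ≈ -9.831.
Neither value makes a denominator zero (z ≠ 4, z ≠ -1), so both are valid.

z = -9.831 or z = 1.831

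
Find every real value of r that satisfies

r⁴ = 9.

Let u = r². The equation becomes u² - 9 = 0.
Factor: (u - 3)(u + 3) = 0, so u = 3 or u = -3.
r² = 3 gives r = ±√(3) ≈ ±1.7321.
r² = -3 < 0 has no real solution.

r = -1.7321 or r = 1.7321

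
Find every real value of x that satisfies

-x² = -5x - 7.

Rearrange to standard form: -x² + 5x + 7 = 0.
Discriminant: (5)² − 4·(-1)·7 = 53.
Quadratic formula: x = (-5 ± √53) / (-2).
So x = 5/2 - √(53)/2 ≈ -1.1401 or x = 5/2 + √(53)/2 ≈ 6.1401.

x = -1.1401 or x = 6.1401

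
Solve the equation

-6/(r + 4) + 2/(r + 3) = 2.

Multiply both sides by (r + 4)(r + 3):
-6(r + 3) + 2(r + 4) = 2(r + 4)(r + 3).
Expand and collect terms: 2r^2 + 18r + 34 = 0.
By the quadratic formula, r = (-18 +/- sqrt(52)) / 4, so r ~= -2.6972 or r ~= -6.3028.
Neither value makes a denominator zero (r != -4, r != -3), so both are valid.

r = -6.3028 or r = -2.6972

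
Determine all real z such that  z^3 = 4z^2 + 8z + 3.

z = -1 or z = -0.5414 or z = 5.5414

Rearrange: z^3 - 4z^2 - 8z - 3 = 0.
Possible rational roots are divisors of -3. Testing z = -1 gives 0, so (z + 1) is a factor.
Divide: z^3 - 4z^2 - 8z - 3 = (z + 1)(z^2 - 5z - 3).
Apply the quadratic formula to z^2 - 5z - 3 = 0: z = (5 +/- sqrt(37))/2, i.e. z ~= 5.5414 or z ~= -0.5414.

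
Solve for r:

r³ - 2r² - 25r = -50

Rearrange: r³ - 2r² - 25r + 50 = 0.
Possible rational roots are divisors of 50. Testing r = -5 gives 0, so (r + 5) is a factor.
Divide: r³ - 2r² - 25r + 50 = (r + 5)(r² - 7r + 10).
Factor the quadratic: r = 5 or r = 2.

r = -5 or r = 2 or r = 5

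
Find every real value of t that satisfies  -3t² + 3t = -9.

t = -1.3028 or t = 2.3028

Rearrange to standard form: -3t² + 3t + 9 = 0.
Discriminant: (3)² − 4·(-3)·9 = 117.
Quadratic formula: t = (-3 ± √117) / (-6).
So t = 1/2 - √(13)/2 ≈ -1.3028 or t = 1/2 + √(13)/2 ≈ 2.3028.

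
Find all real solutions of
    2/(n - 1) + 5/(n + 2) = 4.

n = -1 or n = 1.75

Multiply both sides by (n - 1)(n + 2):
2(n + 2) + 5(n - 1) = 4(n - 1)(n + 2).
Expand and collect terms: 4n² - 3n - 7 = 0.
Factor or apply the quadratic formula: n = 1.75 or n = -1.
Neither value makes a denominator zero (n ≠ 1, n ≠ -2), so both are valid.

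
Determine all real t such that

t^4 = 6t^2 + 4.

t = -2.5701 or t = 2.5701

Let u = t^2. The equation becomes u^2 - 6u - 4 = 0.
By the quadratic formula, u = 3 + sqrt(13) or u = 3 - sqrt(13).
t^2 = 3 + sqrt(13) gives t = +/-sqrt(3 + sqrt(13)) ~= +/-2.5701.
t^2 = 3 - sqrt(13) < 0 has no real solution.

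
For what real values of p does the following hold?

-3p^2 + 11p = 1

Rearrange to standard form: -3p^2 + 11p - 1 = 0.
Discriminant: (11)^2 - 4*(-3)*(-1) = 109.
Quadratic formula: p = (-11 +/- sqrt(109)) / (-6).
So p = 11/6 - sqrt(109)/6 ~= 0.0933 or p = sqrt(109)/6 + 11/6 ~= 3.5734.

p = 0.0933 or p = 3.5734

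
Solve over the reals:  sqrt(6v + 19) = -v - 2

v = -3

Square both sides: 6v + 19 = (-v - 2)^2.
Expand and rearrange: v^2 - 2v - 15 = 0.
Solving gives v = 5 or v = -3.
Check each candidate in the original equation:
  v = 5: sqrt(49) = 7, while -v - 2 = -7 — extraneous.
  v = -3: sqrt(1) = 1, while -v - 2 = 1 — valid.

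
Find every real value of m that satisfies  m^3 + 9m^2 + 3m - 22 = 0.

m = -8.3218 or m = -2 or m = 1.3218

Possible rational roots are divisors of -22. Testing m = -2 gives 0, so (m + 2) is a factor.
Divide: m^3 + 9m^2 + 3m - 22 = (m + 2)(m^2 + 7m - 11).
Apply the quadratic formula to m^2 + 7m - 11 = 0: m = (-7 +/- sqrt(93))/2, i.e. m ~= 1.3218 or m ~= -8.3218.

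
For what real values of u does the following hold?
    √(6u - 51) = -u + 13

u = 10

Square both sides: 6u - 51 = (-u + 13)².
Expand and rearrange: u² - 32u + 220 = 0.
Solving gives u = 22 or u = 10.
Check each candidate in the original equation:
  u = 22: √(81) = 9, while -u + 13 = -9 — extraneous.
  u = 10: √(9) = 3, while -u + 13 = 3 — valid.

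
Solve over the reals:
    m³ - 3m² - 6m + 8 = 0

Possible rational roots are divisors of 8. Testing m = 4 gives 0, so (m - 4) is a factor.
Divide: m³ - 3m² - 6m + 8 = (m - 4)(m² + m - 2).
Factor the quadratic: m = 1 or m = -2.

m = -2 or m = 1 or m = 4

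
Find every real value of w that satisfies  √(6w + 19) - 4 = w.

Isolate the radical: √(6w + 19) = w + 4.
Square both sides: 6w + 19 = (w + 4)².
Expand and rearrange: w² + 2w - 3 = 0.
Solving gives w = 1 or w = -3.
Check each candidate in the original equation:
  w = 1: √(25) = 5, while w + 4 = 5 — valid.
  w = -3: √(1) = 1, while w + 4 = 1 — valid.

w = -3 or w = 1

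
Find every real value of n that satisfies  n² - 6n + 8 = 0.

n = 2 or n = 4

Factor: (n - 2)(n - 4) = 0.
So n = 2 or n = 4.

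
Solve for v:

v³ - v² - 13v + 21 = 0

v = -3.8284 or v = 1.8284 or v = 3

Possible rational roots are divisors of 21. Testing v = 3 gives 0, so (v - 3) is a factor.
Divide: v³ - v² - 13v + 21 = (v - 3)(v² + 2v - 7).
Apply the quadratic formula to v² + 2v - 7 = 0: v = (-2 ± √32)/2, i.e. v ≈ 1.8284 or v ≈ -3.8284.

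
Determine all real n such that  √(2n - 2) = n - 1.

n = 1 or n = 3

Square both sides: 2n - 2 = (n - 1)².
Expand and rearrange: n² - 4n + 3 = 0.
Solving gives n = 3 or n = 1.
Check each candidate in the original equation:
  n = 3: √(4) = 2, while n - 1 = 2 — valid.
  n = 1: √(0) = 0, while n - 1 = 0 — valid.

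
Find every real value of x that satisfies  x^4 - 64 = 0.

x = -2.8284 or x = 2.8284

Let u = x^2. The equation becomes u^2 - 64 = 0.
Factor: (u + 8)(u - 8) = 0, so u = -8 or u = 8.
x^2 = -8 < 0 has no real solution.
x^2 = 8 gives x = +/-2*sqrt(2) ~= +/-2.8284.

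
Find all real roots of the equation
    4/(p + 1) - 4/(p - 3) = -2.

p = -2.4641 or p = 4.4641

Multiply both sides by (p + 1)(p - 3):
4(p - 3) - 4(p + 1) = -2(p + 1)(p - 3).
Expand and collect terms: -2p² + 4p + 22 = 0.
By the quadratic formula, p = (-4 ± √192) / -4, so p ≈ -2.4641 or p ≈ 4.4641.
Neither value makes a denominator zero (p ≠ -1, p ≠ 3), so both are valid.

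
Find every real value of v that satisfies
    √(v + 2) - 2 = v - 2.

v = 2

Isolate the radical: √(v + 2) = v.
Square both sides: v + 2 = (v)².
Expand and rearrange: v² - v - 2 = 0.
Solving gives v = 2 or v = -1.
Check each candidate in the original equation:
  v = 2: √(4) = 2, while v = 2 — valid.
  v = -1: √(1) = 1, while v = -1 — extraneous.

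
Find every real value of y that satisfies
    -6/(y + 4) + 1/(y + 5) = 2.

y = -6 or y = -5.5

Multiply both sides by (y + 4)(y + 5):
-6(y + 5) + (y + 4) = 2(y + 4)(y + 5).
Expand and collect terms: 2y² + 23y + 66 = 0.
Factor or apply the quadratic formula: y = -5.5 or y = -6.
Neither value makes a denominator zero (y ≠ -4, y ≠ -5), so both are valid.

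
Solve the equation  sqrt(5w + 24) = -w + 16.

w = 8

Square both sides: 5w + 24 = (-w + 16)^2.
Expand and rearrange: w^2 - 37w + 232 = 0.
Solving gives w = 29 or w = 8.
Check each candidate in the original equation:
  w = 29: sqrt(169) = 13, while -w + 16 = -13 — extraneous.
  w = 8: sqrt(64) = 8, while -w + 16 = 8 — valid.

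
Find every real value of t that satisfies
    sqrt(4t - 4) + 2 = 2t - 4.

t = 5

Isolate the radical: sqrt(4t - 4) = 2t - 6.
Square both sides: 4t - 4 = (2t - 6)^2.
Expand and rearrange: 4t^2 - 28t + 40 = 0.
Solving gives t = 5 or t = 2.
Check each candidate in the original equation:
  t = 5: sqrt(16) = 4, while 2t - 6 = 4 — valid.
  t = 2: sqrt(4) = 2, while 2t - 6 = -2 — extraneous.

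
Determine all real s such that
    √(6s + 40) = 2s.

Square both sides: 6s + 40 = (2s)².
Expand and rearrange: 4s² - 6s - 40 = 0.
Solving gives s = 4 or s = -2.5.
Check each candidate in the original equation:
  s = 4: √(64) = 8, while 2s = 8 — valid.
  s = -2.5: √(25) = 5, while 2s = -5 — extraneous.

s = 4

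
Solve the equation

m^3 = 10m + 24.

Rearrange: m^3 - 10m - 24 = 0.
Possible rational roots are divisors of -24. Testing m = 4 gives 0, so (m - 4) is a factor.
Divide: m^3 - 10m - 24 = (m - 4)(m^2 + 4m + 6).
The quadratic m^2 + 4m + 6 has discriminant -8 < 0, so no further real roots.

m = 4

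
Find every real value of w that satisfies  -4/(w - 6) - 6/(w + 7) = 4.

Multiply both sides by (w - 6)(w + 7):
-4(w + 7) - 6(w - 6) = 4(w - 6)(w + 7).
Expand and collect terms: 4w² + 14w - 176 = 0.
By the quadratic formula, w = (-14 ± √3012) / 8, so w ≈ 5.1102 or w ≈ -8.6102.
Neither value makes a denominator zero (w ≠ 6, w ≠ -7), so both are valid.

w = -8.6102 or w = 5.1102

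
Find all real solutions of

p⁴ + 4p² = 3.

p = -0.8036 or p = 0.8036

Let u = p². The equation becomes u² + 4u - 3 = 0.
By the quadratic formula, u = -2 + √(7) or u = -√(7) - 2.
p² = -2 + √(7) gives p = ±√(-2 + √(7)) ≈ ±0.8036.
p² = -√(7) - 2 < 0 has no real solution.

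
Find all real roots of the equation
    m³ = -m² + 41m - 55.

m = -7.4721 or m = 1.4721 or m = 5

Rearrange: m³ + m² - 41m + 55 = 0.
Possible rational roots are divisors of 55. Testing m = 5 gives 0, so (m - 5) is a factor.
Divide: m³ + m² - 41m + 55 = (m - 5)(m² + 6m - 11).
Apply the quadratic formula to m² + 6m - 11 = 0: m = (-6 ± √80)/2, i.e. m ≈ 1.4721 or m ≈ -7.4721.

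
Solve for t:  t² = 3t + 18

t = -3 or t = 6

Bring every term to one side: t² - 3t - 18 = 0.
Factor: (t + 3)(t - 6) = 0.
So t = -3 or t = 6.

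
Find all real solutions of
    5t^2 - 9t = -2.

t = 0.2597 or t = 1.5403

Rearrange to standard form: 5t^2 - 9t + 2 = 0.
Discriminant: (-9)^2 - 4*5*2 = 41.
Quadratic formula: t = (9 +/- sqrt(41)) / 10.
So t = sqrt(41)/10 + 9/10 ~= 1.5403 or t = 9/10 - sqrt(41)/10 ~= 0.2597.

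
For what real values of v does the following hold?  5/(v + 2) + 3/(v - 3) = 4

v = -0.9495 or v = 3.9495

Multiply both sides by (v + 2)(v - 3):
5(v - 3) + 3(v + 2) = 4(v + 2)(v - 3).
Expand and collect terms: 4v² - 12v - 15 = 0.
By the quadratic formula, v = (12 ± √384) / 8, so v ≈ 3.9495 or v ≈ -0.9495.
Neither value makes a denominator zero (v ≠ -2, v ≠ 3), so both are valid.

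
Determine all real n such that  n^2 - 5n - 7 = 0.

n = -1.1401 or n = 6.1401

Discriminant: (-5)^2 - 4*1*(-7) = 53.
Quadratic formula: n = (5 +/- sqrt(53)) / 2.
So n = 5/2 + sqrt(53)/2 ~= 6.1401 or n = 5/2 - sqrt(53)/2 ~= -1.1401.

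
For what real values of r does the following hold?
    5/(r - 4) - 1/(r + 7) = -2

r = -6.3406 or r = 1.3406

Multiply both sides by (r - 4)(r + 7):
5(r + 7) - (r - 4) = -2(r - 4)(r + 7).
Expand and collect terms: -2r² - 10r + 17 = 0.
By the quadratic formula, r = (10 ± √236) / -4, so r ≈ -6.3406 or r ≈ 1.3406.
Neither value makes a denominator zero (r ≠ 4, r ≠ -7), so both are valid.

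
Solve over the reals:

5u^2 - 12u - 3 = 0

u = -0.2283 or u = 2.6283

Discriminant: (-12)^2 - 4*5*(-3) = 204.
Quadratic formula: u = (12 +/- sqrt(204)) / 10.
So u = 6/5 + sqrt(51)/5 ~= 2.6283 or u = 6/5 - sqrt(51)/5 ~= -0.2283.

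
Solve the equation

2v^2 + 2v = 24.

v = -4 or v = 3

Bring every term to one side: 2v^2 + 2v - 24 = 0.
Factor: 2(v - 3)(v + 4) = 0.
So v = 3 or v = -4.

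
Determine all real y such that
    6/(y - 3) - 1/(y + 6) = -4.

y = -5.6979 or y = 1.4479

Multiply both sides by (y - 3)(y + 6):
6(y + 6) - (y - 3) = -4(y - 3)(y + 6).
Expand and collect terms: -4y² - 17y + 33 = 0.
By the quadratic formula, y = (17 ± √817) / -8, so y ≈ -5.6979 or y ≈ 1.4479.
Neither value makes a denominator zero (y ≠ 3, y ≠ -6), so both are valid.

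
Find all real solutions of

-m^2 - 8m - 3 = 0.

Discriminant: (-8)^2 - 4*(-1)*(-3) = 52.
Quadratic formula: m = (8 +/- sqrt(52)) / (-2).
So m = -4 - sqrt(13) ~= -7.6056 or m = -4 + sqrt(13) ~= -0.3944.

m = -7.6056 or m = -0.3944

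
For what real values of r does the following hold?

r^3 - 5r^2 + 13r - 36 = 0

r = 4

Possible rational roots are divisors of -36. Testing r = 4 gives 0, so (r - 4) is a factor.
Divide: r^3 - 5r^2 + 13r - 36 = (r - 4)(r^2 - r + 9).
The quadratic r^2 - r + 9 has discriminant -35 < 0, so no further real roots.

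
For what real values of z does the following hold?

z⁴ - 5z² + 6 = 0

Let u = z². The equation becomes u² - 5u + 6 = 0.
Factor: (u - 2)(u - 3) = 0, so u = 2 or u = 3.
z² = 2 gives z = ±√(2) ≈ ±1.4142.
z² = 3 gives z = ±√(3) ≈ ±1.7321.

z = -1.7321 or z = -1.4142 or z = 1.4142 or z = 1.7321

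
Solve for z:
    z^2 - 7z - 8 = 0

z = -1 or z = 8

Factor: (z + 1)(z - 8) = 0.
So z = -1 or z = 8.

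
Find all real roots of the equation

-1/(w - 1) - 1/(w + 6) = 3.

Multiply both sides by (w - 1)(w + 6):
-(w + 6) - (w - 1) = 3(w - 1)(w + 6).
Expand and collect terms: 3w^2 + 17w - 13 = 0.
By the quadratic formula, w = (-17 +/- sqrt(445)) / 6, so w ~= 0.6825 or w ~= -6.3492.
Neither value makes a denominator zero (w != 1, w != -6), so both are valid.

w = -6.3492 or w = 0.6825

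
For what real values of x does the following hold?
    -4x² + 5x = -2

Rearrange to standard form: -4x² + 5x + 2 = 0.
Discriminant: (5)² − 4·(-4)·2 = 57.
Quadratic formula: x = (-5 ± √57) / (-8).
So x = 5/8 - √(57)/8 ≈ -0.3187 or x = 5/8 + √(57)/8 ≈ 1.5687.

x = -0.3187 or x = 1.5687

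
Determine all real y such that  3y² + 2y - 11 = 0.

Discriminant: (2)² − 4·3·(-11) = 136.
Quadratic formula: y = (-2 ± √136) / 6.
So y = -1/3 + √(34)/3 ≈ 1.6103 or y = -√(34)/3 - 1/3 ≈ -2.277.

y = -2.277 or y = 1.6103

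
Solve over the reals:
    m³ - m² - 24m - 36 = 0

Possible rational roots are divisors of -36. Testing m = -3 gives 0, so (m + 3) is a factor.
Divide: m³ - m² - 24m - 36 = (m + 3)(m² - 4m - 12).
Factor the quadratic: m = 6 or m = -2.

m = -3 or m = -2 or m = 6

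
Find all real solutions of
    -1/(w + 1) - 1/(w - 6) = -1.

w = -0.1401 or w = 7.1401

Multiply both sides by (w + 1)(w - 6):
-(w - 6) - (w + 1) = -(w + 1)(w - 6).
Expand and collect terms: -w² + 7w + 1 = 0.
By the quadratic formula, w = (-7 ± √53) / -2, so w ≈ -0.1401 or w ≈ 7.1401.
Neither value makes a denominator zero (w ≠ -1, w ≠ 6), so both are valid.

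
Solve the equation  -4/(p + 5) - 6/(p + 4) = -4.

Multiply both sides by (p + 5)(p + 4):
-4(p + 4) - 6(p + 5) = -4(p + 5)(p + 4).
Expand and collect terms: -4p^2 - 26p - 34 = 0.
By the quadratic formula, p = (26 +/- sqrt(132)) / -8, so p ~= -4.6861 or p ~= -1.8139.
Neither value makes a denominator zero (p != -5, p != -4), so both are valid.

p = -4.6861 or p = -1.8139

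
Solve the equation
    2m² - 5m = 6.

m = -0.886 or m = 3.386

Rearrange to standard form: 2m² - 5m - 6 = 0.
Discriminant: (-5)² − 4·2·(-6) = 73.
Quadratic formula: m = (5 ± √73) / 4.
So m = 5/4 + √(73)/4 ≈ 3.386 or m = 5/4 - √(73)/4 ≈ -0.886.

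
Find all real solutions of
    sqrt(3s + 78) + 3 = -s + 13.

Isolate the radical: sqrt(3s + 78) = -s + 10.
Square both sides: 3s + 78 = (-s + 10)^2.
Expand and rearrange: s^2 - 23s + 22 = 0.
Solving gives s = 22 or s = 1.
Check each candidate in the original equation:
  s = 22: sqrt(144) = 12, while -s + 10 = -12 — extraneous.
  s = 1: sqrt(81) = 9, while -s + 10 = 9 — valid.

s = 1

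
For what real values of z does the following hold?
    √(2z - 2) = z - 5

z = 9

Square both sides: 2z - 2 = (z - 5)².
Expand and rearrange: z² - 12z + 27 = 0.
Solving gives z = 9 or z = 3.
Check each candidate in the original equation:
  z = 9: √(16) = 4, while z - 5 = 4 — valid.
  z = 3: √(4) = 2, while z - 5 = -2 — extraneous.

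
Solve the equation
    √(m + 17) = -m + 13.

m = 8

Square both sides: m + 17 = (-m + 13)².
Expand and rearrange: m² - 27m + 152 = 0.
Solving gives m = 19 or m = 8.
Check each candidate in the original equation:
  m = 19: √(36) = 6, while -m + 13 = -6 — extraneous.
  m = 8: √(25) = 5, while -m + 13 = 5 — valid.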